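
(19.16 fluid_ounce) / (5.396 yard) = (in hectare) 1.148e-08. Check: 1 fluid_ounce = 2.957353e-05 m^3, so 19.16 fluid_ounce = 19.16 * 2.957353e-05 = 0.00056662883 m^3. 1 yard = 0.9144 m, so 5.396 yard = 5.396 * 0.9144 = 4.9341024 m. Combine: 0.00056662883 m^3 / 4.9341024 m = 0.00011483929 m^2. 1 hectare = 10000 m^2, so 0.00011483929 m^2 = 0.00011483929 / 10000 = 1.1483929e-08 hectare ≈ 1.148e-08 hectare (4 s.f.).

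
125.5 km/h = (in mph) 1 km/h = 0.27777778 m/s, so 125.5 km/h = 125.5 * 0.27777778 = 34.861111 m/s. 1 mph = 0.44704 m/s, so 34.861111 m/s = 34.861111 / 0.44704 = 77.982085 mph ≈ 77.98 mph (4 s.f.). Final answer: 77.98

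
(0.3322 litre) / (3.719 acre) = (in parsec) 1 litre = 0.001 m^3, so 0.3322 litre = 0.3322 * 0.001 = 0.0003322 m^3. 1 acre = 4046.8564 m^2, so 3.719 acre = 3.719 * 4046.8564 = 15050.259 m^2. Combine: 0.0003322 m^3 / 15050.259 m^2 = 2.207271e-08 m. 1 parsec = 3.0856776e+16 m, so 2.207271e-08 m = 2.207271e-08 / 3.0856776e+16 = 7.1532781e-25 parsec ≈ 7.153e-25 parsec (4 s.f.). Final answer: 7.153e-25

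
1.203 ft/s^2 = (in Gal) 36.67. Check: 1 ft/s^2 = 0.3048 m/s^2, so 1.203 ft/s^2 = 1.203 * 0.3048 = 0.3666744 m/s^2. 1 Gal = 0.01 m/s^2, so 0.3666744 m/s^2 = 0.3666744 / 0.01 = 36.66744 Gal ≈ 36.67 Gal (4 s.f.).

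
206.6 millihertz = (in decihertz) 2.066. Check: 1 millihertz = 0.001 Hz, so 206.6 millihertz = 206.6 * 0.001 = 0.2066 Hz. 1 decihertz = 0.1 Hz, so 0.2066 Hz = 0.2066 / 0.1 = 2.066 decihertz.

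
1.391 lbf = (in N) 1 lbf = 4.4482216 N, so 1.391 lbf = 1.391 * 4.4482216 = 6.1874763 N. Result: 6.1874763 N ≈ 6.187 N (4 s.f.). Final answer: 6.187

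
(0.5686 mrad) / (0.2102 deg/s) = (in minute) 0.002583. Check: 1 mrad = 0.001 rad, so 0.5686 mrad = 0.5686 * 0.001 = 0.0005686 rad. 1 deg/s = 0.017453293 rad/s, so 0.2102 deg/s = 0.2102 * 0.017453293 = 0.0036686821 rad/s. Combine: 0.0005686 rad / 0.0036686821 rad/s = 0.15498754 s. 1 minute = 60 s, so 0.15498754 s = 0.15498754 / 60 = 0.0025831256 minute ≈ 0.002583 minute (4 s.f.).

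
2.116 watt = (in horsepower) 0.002838. Check: 2.116 watt = 2.116 W. 1 horsepower = 745.69987 W, so 2.116 W = 2.116 / 745.69987 = 0.0028376027 horsepower ≈ 0.002838 horsepower (4 s.f.).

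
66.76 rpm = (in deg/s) 400.6. Check: 1 rpm = 0.10471976 rad/s, so 66.76 rpm = 66.76 * 0.10471976 = 6.9910909 rad/s. 1 deg/s = 0.017453293 rad/s, so 6.9910909 rad/s = 6.9910909 / 0.017453293 = 400.56 deg/s ≈ 400.6 deg/s (4 s.f.).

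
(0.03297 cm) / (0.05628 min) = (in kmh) 0.0003515. Check: 1 cm = 0.01 m, so 0.03297 cm = 0.03297 * 0.01 = 0.0003297 m. 1 min = 60 s, so 0.05628 min = 0.05628 * 60 = 3.3768 s. Combine: 0.0003297 m / 3.3768 s = 9.7636816e-05 m/s. 1 kmh = 0.27777778 m/s, so 9.7636816e-05 m/s = 9.7636816e-05 / 0.27777778 = 0.00035149254 kmh ≈ 0.0003515 kmh (4 s.f.).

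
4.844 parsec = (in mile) 1 parsec = 3.0856776e+16 m, so 4.844 parsec = 4.844 * 3.0856776e+16 = 1.4947022e+17 m. 1 mile = 1609.344 m, so 1.4947022e+17 m = 1.4947022e+17 / 1609.344 = 9.287649e+13 mile ≈ 9.288e+13 mile (4 s.f.). Final answer: 9.288e+13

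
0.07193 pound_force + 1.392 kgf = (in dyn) 1 pound_force = 4.4482216 N, so 0.07193 pound_force = 0.07193 * 4.4482216 = 0.31996058 N. 1 kgf = 9.80665 N, so 1.392 kgf = 1.392 * 9.80665 = 13.650857 N. Sum: 0.31996058 + 13.650857 = 13.970817 N. 1 dyn = 1e-05 N, so 13.970817 N = 13.970817 / 1e-05 = 1397081.7 dyn ≈ 1.397e+06 dyn (4 s.f.). Final answer: 1.397e+06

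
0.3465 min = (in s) 1 min = 60 s, so 0.3465 min = 0.3465 * 60 = 20.79 s. Result: 20.79 s. Final answer: 20.79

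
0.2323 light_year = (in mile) 1 light_year = 9.4607305e+15 m, so 0.2323 light_year = 0.2323 * 9.4607305e+15 = 2.1977277e+15 m. 1 mile = 1609.344 m, so 2.1977277e+15 m = 2.1977277e+15 / 1609.344 = 1.3656047e+12 mile ≈ 1.366e+12 mile (4 s.f.). Final answer: 1.366e+12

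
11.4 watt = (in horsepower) 11.4 watt = 11.4 W. 1 horsepower = 745.69987 W, so 11.4 W = 11.4 / 745.69987 = 0.015287652 horsepower ≈ 0.01529 horsepower (4 s.f.). Final answer: 0.01529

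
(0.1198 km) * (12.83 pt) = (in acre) 1 km = 1000 m, so 0.1198 km = 0.1198 * 1000 = 119.8 m. 1 pt = 0.00035277778 m, so 12.83 pt = 12.83 * 0.00035277778 = 0.0045261389 m. Combine: 119.8 m * 0.0045261389 m = 0.54223144 m^2. 1 acre = 4046.8564 m^2, so 0.54223144 m^2 = 0.54223144 / 4046.8564 = 0.00013398831 acre ≈ 0.000134 acre (4 s.f.). Final answer: 0.000134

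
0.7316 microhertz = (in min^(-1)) 1 microhertz = 1e-06 Hz, so 0.7316 microhertz = 0.7316 * 1e-06 = 7.316e-07 Hz. 1 min^(-1) = 0.016666667 Hz, so 7.316e-07 Hz = 7.316e-07 / 0.016666667 = 4.3896e-05 min^(-1) ≈ 4.39e-05 min^(-1) (4 s.f.). Final answer: 4.39e-05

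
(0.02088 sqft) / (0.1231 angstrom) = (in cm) 1 sqft = 0.09290304 m^2, so 0.02088 sqft = 0.02088 * 0.09290304 = 0.0019398155 m^2. 1 angstrom = 1e-10 m, so 0.1231 angstrom = 0.1231 * 1e-10 = 1.231e-11 m. Combine: 0.0019398155 m^2 / 1.231e-11 m = 1.5758046e+08 m. 1 cm = 0.01 m, so 1.5758046e+08 m = 1.5758046e+08 / 0.01 = 1.5758046e+10 cm ≈ 1.576e+10 cm (4 s.f.). Final answer: 1.576e+10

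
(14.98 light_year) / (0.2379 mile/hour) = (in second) 1 light_year = 9.4607305e+15 m, so 14.98 light_year = 14.98 * 9.4607305e+15 = 1.4172174e+17 m. 1 mile/hour = 0.44704 m/s, so 0.2379 mile/hour = 0.2379 * 0.44704 = 0.10635082 m/s. Combine: 1.4172174e+17 m / 0.10635082 m/s = 1.3325873e+18 s. 1.3325873e+18 s = 1.3325873e+18 second ≈ 1.333e+18 second (4 s.f.). Final answer: 1.333e+18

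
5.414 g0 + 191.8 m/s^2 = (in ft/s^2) 1 g0 = 9.80665 m/s^2, so 5.414 g0 = 5.414 * 9.80665 = 53.093203 m/s^2. 191.8 m/s^2 is already in m/s^2. Sum: 53.093203 + 191.8 = 244.8932 m/s^2. 1 ft/s^2 = 0.3048 m/s^2, so 244.8932 m/s^2 = 244.8932 / 0.3048 = 803.45539 ft/s^2 ≈ 803.5 ft/s^2 (4 s.f.). Final answer: 803.5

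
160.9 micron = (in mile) 9.998e-08. Check: 1 micron = 1e-06 m, so 160.9 micron = 160.9 * 1e-06 = 0.0001609 m. 1 mile = 1609.344 m, so 0.0001609 m = 0.0001609 / 1609.344 = 9.9978625e-08 mile ≈ 9.998e-08 mile (4 s.f.).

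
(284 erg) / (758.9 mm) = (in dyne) 3.742. Check: 1 erg = 1e-07 J, so 284 erg = 284 * 1e-07 = 2.84e-05 J. 1 mm = 0.001 m, so 758.9 mm = 758.9 * 0.001 = 0.7589 m. Combine: 2.84e-05 J / 0.7589 m = 3.7422585e-05 N. 1 dyne = 1e-05 N, so 3.7422585e-05 N = 3.7422585e-05 / 1e-05 = 3.7422585 dyne ≈ 3.742 dyne (4 s.f.).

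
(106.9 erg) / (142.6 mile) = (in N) 4.658e-11. Check: 1 erg = 1e-07 J, so 106.9 erg = 106.9 * 1e-07 = 1.069e-05 J. 1 mile = 1609.344 m, so 142.6 mile = 142.6 * 1609.344 = 229492.45 m. Combine: 1.069e-05 J / 229492.45 m = 4.6581052e-11 N. Result: 4.6581052e-11 N ≈ 4.658e-11 N (4 s.f.).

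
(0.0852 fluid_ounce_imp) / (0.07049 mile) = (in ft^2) 2.297e-07. Check: 1 fluid_ounce_imp = 2.8413063e-05 m^3, so 0.0852 fluid_ounce_imp = 0.0852 * 2.8413063e-05 = 2.4207929e-06 m^3. 1 mile = 1609.344 m, so 0.07049 mile = 0.07049 * 1609.344 = 113.44266 m. Combine: 2.4207929e-06 m^3 / 113.44266 m = 2.1339353e-08 m^2. 1 ft^2 = 0.09290304 m^2, so 2.1339353e-08 m^2 = 2.1339353e-08 / 0.09290304 = 2.2969488e-07 ft^2 ≈ 2.297e-07 ft^2 (4 s.f.).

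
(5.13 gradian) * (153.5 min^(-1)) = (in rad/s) 1 gradian = 0.015707963 rad, so 5.13 gradian = 5.13 * 0.015707963 = 0.080581852 rad. 1 min^(-1) = 0.016666667 Hz, so 153.5 min^(-1) = 153.5 * 0.016666667 = 2.5583333 Hz. Combine: 0.080581852 rad * 2.5583333 Hz = 0.20615524 rad/s. Result: 0.20615524 rad/s ≈ 0.2062 rad/s (4 s.f.). Final answer: 0.2062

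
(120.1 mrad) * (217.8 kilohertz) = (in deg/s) 1.499e+06. Check: 1 mrad = 0.001 rad, so 120.1 mrad = 120.1 * 0.001 = 0.1201 rad. 1 kilohertz = 1000 Hz, so 217.8 kilohertz = 217.8 * 1000 = 217800 Hz. Combine: 0.1201 rad * 217800 Hz = 26157.78 rad/s. 1 deg/s = 0.017453293 rad/s, so 26157.78 rad/s = 26157.78 / 0.017453293 = 1498730.4 deg/s ≈ 1.499e+06 deg/s (4 s.f.).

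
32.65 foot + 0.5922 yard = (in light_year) 1 foot = 0.3048 m, so 32.65 foot = 32.65 * 0.3048 = 9.95172 m. 1 yard = 0.9144 m, so 0.5922 yard = 0.5922 * 0.9144 = 0.54150768 m. Sum: 9.95172 + 0.54150768 = 10.493228 m. 1 light_year = 9.4607305e+15 m, so 10.493228 m = 10.493228 / 9.4607305e+15 = 1.109135e-15 light_year ≈ 1.109e-15 light_year (4 s.f.). Final answer: 1.109e-15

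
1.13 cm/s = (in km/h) 0.04068. Check: 1 cm/s = 0.01 m/s, so 1.13 cm/s = 1.13 * 0.01 = 0.0113 m/s. 1 km/h = 0.27777778 m/s, so 0.0113 m/s = 0.0113 / 0.27777778 = 0.04068 km/h.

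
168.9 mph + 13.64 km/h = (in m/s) 79.29. Check: 1 mph = 0.44704 m/s, so 168.9 mph = 168.9 * 0.44704 = 75.505056 m/s. 1 km/h = 0.27777778 m/s, so 13.64 km/h = 13.64 * 0.27777778 = 3.7888889 m/s. Sum: 75.505056 + 3.7888889 = 79.293945 m/s. Result: 79.293945 m/s ≈ 79.29 m/s (4 s.f.).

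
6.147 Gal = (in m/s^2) 1 Gal = 0.01 m/s^2, so 6.147 Gal = 6.147 * 0.01 = 0.06147 m/s^2. Result: 0.06147 m/s^2. Final answer: 0.06147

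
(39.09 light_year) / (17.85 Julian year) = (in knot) 1 light_year = 9.4607305e+15 m, so 39.09 light_year = 39.09 * 9.4607305e+15 = 3.6981995e+17 m. 1 Julian year = 31557600 s, so 17.85 Julian year = 17.85 * 31557600 = 5.6330316e+08 s. Combine: 3.6981995e+17 m / 5.6330316e+08 s = 6.5652029e+08 m/s. 1 knot = 0.51444444 m/s, so 6.5652029e+08 m/s = 6.5652029e+08 / 0.51444444 = 1.2761734e+09 knot ≈ 1.276e+09 knot (4 s.f.). Final answer: 1.276e+09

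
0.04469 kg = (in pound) 1 pound = 0.45359237 kg, so 0.04469 kg = 0.04469 / 0.45359237 = 0.098524585 pound ≈ 0.09852 pound (4 s.f.). Final answer: 0.09852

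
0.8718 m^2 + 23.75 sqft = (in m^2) 3.078. Check: 0.8718 m^2 is already in m^2. 1 sqft = 0.09290304 m^2, so 23.75 sqft = 23.75 * 0.09290304 = 2.2064472 m^2. Sum: 0.8718 + 2.2064472 = 3.0782472 m^2. Result: 3.0782472 m^2 ≈ 3.078 m^2 (4 s.f.).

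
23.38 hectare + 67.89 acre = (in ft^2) 5.474e+06. Check: 1 hectare = 10000 m^2, so 23.38 hectare = 23.38 * 10000 = 233800 m^2. 1 acre = 4046.8564 m^2, so 67.89 acre = 67.89 * 4046.8564 = 274741.08 m^2. Sum: 233800 + 274741.08 = 508541.08 m^2. 1 ft^2 = 0.09290304 m^2, so 508541.08 m^2 = 508541.08 / 0.09290304 = 5473890.7 ft^2 ≈ 5.474e+06 ft^2 (4 s.f.).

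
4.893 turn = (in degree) 1761. Check: 1 turn = 6.2831853 rad, so 4.893 turn = 4.893 * 6.2831853 = 30.743626 rad. 1 degree = 0.017453293 rad, so 30.743626 rad = 30.743626 / 0.017453293 = 1761.48 degree ≈ 1761 degree (4 s.f.).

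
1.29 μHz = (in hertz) 1 μHz = 1e-06 Hz, so 1.29 μHz = 1.29 * 1e-06 = 1.29e-06 Hz. 1.29e-06 Hz = 1.29e-06 hertz. Final answer: 1.29e-06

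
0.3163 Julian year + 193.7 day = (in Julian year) 1 Julian year = 31557600 s, so 0.3163 Julian year = 0.3163 * 31557600 = 9981668.9 s. 1 day = 86400 s, so 193.7 day = 193.7 * 86400 = 16735680 s. Sum: 9981668.9 + 16735680 = 26717349 s. 1 Julian year = 31557600 s, so 26717349 s = 26717349 / 31557600 = 0.8466217 Julian year ≈ 0.8466 Julian year (4 s.f.). Final answer: 0.8466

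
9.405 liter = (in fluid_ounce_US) 1 liter = 0.001 m^3, so 9.405 liter = 9.405 * 0.001 = 0.009405 m^3. 1 fluid_ounce_US = 2.957353e-05 m^3, so 0.009405 m^3 = 0.009405 / 2.957353e-05 = 318.02088 fluid_ounce_US ≈ 318 fluid_ounce_US (4 s.f.). Final answer: 318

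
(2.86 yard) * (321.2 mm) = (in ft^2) 9.042. Check: 1 yard = 0.9144 m, so 2.86 yard = 2.86 * 0.9144 = 2.615184 m. 1 mm = 0.001 m, so 321.2 mm = 321.2 * 0.001 = 0.3212 m. Combine: 2.615184 m * 0.3212 m = 0.8399971 m^2. 1 ft^2 = 0.09290304 m^2, so 0.8399971 m^2 = 0.8399971 / 0.09290304 = 9.0416535 ft^2 ≈ 9.042 ft^2 (4 s.f.).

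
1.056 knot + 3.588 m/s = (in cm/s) 413.1. Check: 1 knot = 0.51444444 m/s, so 1.056 knot = 1.056 * 0.51444444 = 0.54325333 m/s. 3.588 m/s is already in m/s. Sum: 0.54325333 + 3.588 = 4.1312533 m/s. 1 cm/s = 0.01 m/s, so 4.1312533 m/s = 4.1312533 / 0.01 = 413.12533 cm/s ≈ 413.1 cm/s (4 s.f.).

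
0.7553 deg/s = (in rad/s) 0.01318. Check: 1 deg/s = 0.017453293 rad/s, so 0.7553 deg/s = 0.7553 * 0.017453293 = 0.013182472 rad/s. Result: 0.013182472 rad/s ≈ 0.01318 rad/s (4 s.f.).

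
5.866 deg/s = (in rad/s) 0.1024. Check: 1 deg/s = 0.017453293 rad/s, so 5.866 deg/s = 5.866 * 0.017453293 = 0.10238101 rad/s. Result: 0.10238101 rad/s ≈ 0.1024 rad/s (4 s.f.).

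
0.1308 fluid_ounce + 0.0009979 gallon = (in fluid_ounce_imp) 1 fluid_ounce = 2.957353e-05 m^3, so 0.1308 fluid_ounce = 0.1308 * 2.957353e-05 = 3.8682177e-06 m^3. 1 gallon = 0.0037854118 m^3, so 0.0009979 gallon = 0.0009979 * 0.0037854118 = 3.7774624e-06 m^3. Sum: 3.8682177e-06 + 3.7774624e-06 = 7.6456801e-06 m^3. 1 fluid_ounce_imp = 2.8413063e-05 m^3, so 7.6456801e-06 m^3 = 7.6456801e-06 / 2.8413063e-05 = 0.26909032 fluid_ounce_imp ≈ 0.2691 fluid_ounce_imp (4 s.f.). Final answer: 0.2691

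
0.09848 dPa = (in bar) 1 dPa = 0.1 Pa, so 0.09848 dPa = 0.09848 * 0.1 = 0.009848 Pa. 1 bar = 100000 Pa, so 0.009848 Pa = 0.009848 / 100000 = 9.848e-08 bar. Final answer: 9.848e-08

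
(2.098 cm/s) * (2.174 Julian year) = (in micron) 1.439e+12. Check: 1 cm/s = 0.01 m/s, so 2.098 cm/s = 2.098 * 0.01 = 0.02098 m/s. 1 Julian year = 31557600 s, so 2.174 Julian year = 2.174 * 31557600 = 68606222 s. Combine: 0.02098 m/s * 68606222 s = 1439358.5 m. 1 micron = 1e-06 m, so 1439358.5 m = 1439358.5 / 1e-06 = 1.4393585e+12 micron ≈ 1.439e+12 micron (4 s.f.).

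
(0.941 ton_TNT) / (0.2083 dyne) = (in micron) 1 ton_TNT = 4.184e+09 J, so 0.941 ton_TNT = 0.941 * 4.184e+09 = 3.937144e+09 J. 1 dyne = 1e-05 N, so 0.2083 dyne = 0.2083 * 1e-05 = 2.083e-06 N. Combine: 3.937144e+09 J / 2.083e-06 N = 1.8901315e+15 m. 1 micron = 1e-06 m, so 1.8901315e+15 m = 1.8901315e+15 / 1e-06 = 1.8901315e+21 micron ≈ 1.89e+21 micron (4 s.f.). Final answer: 1.89e+21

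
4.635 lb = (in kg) 1 lb = 0.45359237 kg, so 4.635 lb = 4.635 * 0.45359237 = 2.1024006 kg. Result: 2.1024006 kg ≈ 2.102 kg (4 s.f.). Final answer: 2.102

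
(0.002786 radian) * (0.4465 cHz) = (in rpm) 0.0001188. Check: 0.002786 radian = 0.002786 rad. 1 cHz = 0.01 Hz, so 0.4465 cHz = 0.4465 * 0.01 = 0.004465 Hz. Combine: 0.002786 rad * 0.004465 Hz = 1.243949e-05 rad/s. 1 rpm = 0.10471976 rad/s, so 1.243949e-05 rad/s = 1.243949e-05 / 0.10471976 = 0.00011878838 rpm ≈ 0.0001188 rpm (4 s.f.).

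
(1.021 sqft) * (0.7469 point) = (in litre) 1 sqft = 0.09290304 m^2, so 1.021 sqft = 1.021 * 0.09290304 = 0.094854004 m^2. 1 point = 0.00035277778 m, so 0.7469 point = 0.7469 * 0.00035277778 = 0.00026348972 m. Combine: 0.094854004 m^2 * 0.00026348972 m = 2.4993055e-05 m^3. 1 litre = 0.001 m^3, so 2.4993055e-05 m^3 = 2.4993055e-05 / 0.001 = 0.024993055 litre ≈ 0.02499 litre (4 s.f.). Final answer: 0.02499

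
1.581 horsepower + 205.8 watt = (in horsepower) 1.857. Check: 1 horsepower = 745.69987 W, so 1.581 horsepower = 1.581 * 745.69987 = 1178.9515 W. 205.8 watt = 205.8 W. Sum: 1178.9515 + 205.8 = 1384.7515 W. 1 horsepower = 745.69987 W, so 1384.7515 W = 1384.7515 / 745.69987 = 1.8569823 horsepower ≈ 1.857 horsepower (4 s.f.).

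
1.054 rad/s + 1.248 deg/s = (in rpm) 1.054 rad/s is already in rad/s. 1 deg/s = 0.017453293 rad/s, so 1.248 deg/s = 1.248 * 0.017453293 = 0.021781709 rad/s. Sum: 1.054 + 0.021781709 = 1.0757817 rad/s. 1 rpm = 0.10471976 rad/s, so 1.0757817 rad/s = 1.0757817 / 0.10471976 = 10.272959 rpm ≈ 10.27 rpm (4 s.f.). Final answer: 10.27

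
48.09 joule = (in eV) 3.002e+20. Check: 48.09 joule = 48.09 J. 1 eV = 1.6021766e-19 J, so 48.09 J = 48.09 / 1.6021766e-19 = 3.0015417e+20 eV ≈ 3.002e+20 eV (4 s.f.).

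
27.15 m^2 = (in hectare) 0.002715. Check: 1 hectare = 10000 m^2, so 27.15 m^2 = 27.15 / 10000 = 0.002715 hectare.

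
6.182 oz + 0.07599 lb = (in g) 209.7. Check: 1 oz = 0.028349523 kg, so 6.182 oz = 6.182 * 0.028349523 = 0.17525675 kg. 1 lb = 0.45359237 kg, so 0.07599 lb = 0.07599 * 0.45359237 = 0.034468484 kg. Sum: 0.17525675 + 0.034468484 = 0.20972524 kg. 1 g = 0.001 kg, so 0.20972524 kg = 0.20972524 / 0.001 = 209.72524 g ≈ 209.7 g (4 s.f.).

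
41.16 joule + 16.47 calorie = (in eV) 41.16 joule = 41.16 J. 1 calorie = 4.184 J, so 16.47 calorie = 16.47 * 4.184 = 68.91048 J. Sum: 41.16 + 68.91048 = 110.07048 J. 1 eV = 1.6021766e-19 J, so 110.07048 J = 110.07048 / 1.6021766e-19 = 6.870059e+20 eV ≈ 6.87e+20 eV (4 s.f.). Final answer: 6.87e+20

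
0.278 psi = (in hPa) 19.17. Check: 1 psi = 6894.7573 Pa, so 0.278 psi = 0.278 * 6894.7573 = 1916.7425 Pa. 1 hPa = 100 Pa, so 1916.7425 Pa = 1916.7425 / 100 = 19.167425 hPa ≈ 19.17 hPa (4 s.f.).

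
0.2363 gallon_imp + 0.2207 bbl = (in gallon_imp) 7.955. Check: 1 gallon_imp = 0.00454609 m^3, so 0.2363 gallon_imp = 0.2363 * 0.00454609 = 0.0010742411 m^3. 1 bbl = 0.15898729 m^3, so 0.2207 bbl = 0.2207 * 0.15898729 = 0.035088496 m^3. Sum: 0.0010742411 + 0.035088496 = 0.036162737 m^3. 1 gallon_imp = 0.00454609 m^3, so 0.036162737 m^3 = 0.036162737 / 0.00454609 = 7.9546901 gallon_imp ≈ 7.955 gallon_imp (4 s.f.).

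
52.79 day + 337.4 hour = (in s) 5.776e+06. Check: 1 day = 86400 s, so 52.79 day = 52.79 * 86400 = 4561056 s. 1 hour = 3600 s, so 337.4 hour = 337.4 * 3600 = 1214640 s. Sum: 4561056 + 1214640 = 5775696 s. Result: 5775696 s ≈ 5.776e+06 s (4 s.f.).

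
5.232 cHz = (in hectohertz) 1 cHz = 0.01 Hz, so 5.232 cHz = 5.232 * 0.01 = 0.05232 Hz. 1 hectohertz = 100 Hz, so 0.05232 Hz = 0.05232 / 100 = 0.0005232 hectohertz. Final answer: 0.0005232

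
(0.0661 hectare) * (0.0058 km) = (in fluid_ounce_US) 1.296e+08. Check: 1 hectare = 10000 m^2, so 0.0661 hectare = 0.0661 * 10000 = 661 m^2. 1 km = 1000 m, so 0.0058 km = 0.0058 * 1000 = 5.8 m. Combine: 661 m^2 * 5.8 m = 3833.8 m^3. 1 fluid_ounce_US = 2.957353e-05 m^3, so 3833.8 m^3 = 3833.8 / 2.957353e-05 = 1.296362e+08 fluid_ounce_US ≈ 1.296e+08 fluid_ounce_US (4 s.f.).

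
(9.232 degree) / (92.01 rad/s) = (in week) 1 degree = 0.017453293 rad, so 9.232 degree = 9.232 * 0.017453293 = 0.1611288 rad. 92.01 rad/s is already in rad/s. Combine: 0.1611288 rad / 92.01 rad/s = 0.0017512096 s. 1 week = 604800 s, so 0.0017512096 s = 0.0017512096 / 604800 = 2.8955185e-09 week ≈ 2.896e-09 week (4 s.f.). Final answer: 2.896e-09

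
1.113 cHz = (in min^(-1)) 0.6678. Check: 1 cHz = 0.01 Hz, so 1.113 cHz = 1.113 * 0.01 = 0.01113 Hz. 1 min^(-1) = 0.016666667 Hz, so 0.01113 Hz = 0.01113 / 0.016666667 = 0.6678 min^(-1).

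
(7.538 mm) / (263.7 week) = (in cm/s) 1 mm = 0.001 m, so 7.538 mm = 7.538 * 0.001 = 0.007538 m. 1 week = 604800 s, so 263.7 week = 263.7 * 604800 = 1.5948576e+08 s. Combine: 0.007538 m / 1.5948576e+08 s = 4.7264408e-11 m/s. 1 cm/s = 0.01 m/s, so 4.7264408e-11 m/s = 4.7264408e-11 / 0.01 = 4.7264408e-09 cm/s ≈ 4.726e-09 cm/s (4 s.f.). Final answer: 4.726e-09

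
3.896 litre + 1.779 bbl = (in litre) 286.7. Check: 1 litre = 0.001 m^3, so 3.896 litre = 3.896 * 0.001 = 0.003896 m^3. 1 bbl = 0.15898729 m^3, so 1.779 bbl = 1.779 * 0.15898729 = 0.2828384 m^3. Sum: 0.003896 + 0.2828384 = 0.2867344 m^3. 1 litre = 0.001 m^3, so 0.2867344 m^3 = 0.2867344 / 0.001 = 286.7344 litre ≈ 286.7 litre (4 s.f.).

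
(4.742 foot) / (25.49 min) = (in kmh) 0.003402. Check: 1 foot = 0.3048 m, so 4.742 foot = 4.742 * 0.3048 = 1.4453616 m. 1 min = 60 s, so 25.49 min = 25.49 * 60 = 1529.4 s. Combine: 1.4453616 m / 1529.4 s = 0.00094505139 m/s. 1 kmh = 0.27777778 m/s, so 0.00094505139 m/s = 0.00094505139 / 0.27777778 = 0.003402185 kmh ≈ 0.003402 kmh (4 s.f.).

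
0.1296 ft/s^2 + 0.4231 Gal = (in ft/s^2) 1 ft/s^2 = 0.3048 m/s^2, so 0.1296 ft/s^2 = 0.1296 * 0.3048 = 0.03950208 m/s^2. 1 Gal = 0.01 m/s^2, so 0.4231 Gal = 0.4231 * 0.01 = 0.004231 m/s^2. Sum: 0.03950208 + 0.004231 = 0.04373308 m/s^2. 1 ft/s^2 = 0.3048 m/s^2, so 0.04373308 m/s^2 = 0.04373308 / 0.3048 = 0.14348123 ft/s^2 ≈ 0.1435 ft/s^2 (4 s.f.). Final answer: 0.1435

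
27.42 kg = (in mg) 1 mg = 1e-06 kg, so 27.42 kg = 27.42 / 1e-06 = 27420000 mg ≈ 2.742e+07 mg (4 s.f.). Final answer: 2.742e+07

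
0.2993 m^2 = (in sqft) 3.222. Check: 1 sqft = 0.09290304 m^2, so 0.2993 m^2 = 0.2993 / 0.09290304 = 3.2216384 sqft ≈ 3.222 sqft (4 s.f.).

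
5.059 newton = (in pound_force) 5.059 newton = 5.059 N. 1 pound_force = 4.4482216 N, so 5.059 N = 5.059 / 4.4482216 = 1.1373084 pound_force ≈ 1.137 pound_force (4 s.f.). Final answer: 1.137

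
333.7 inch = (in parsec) 1 inch = 0.0254 m, so 333.7 inch = 333.7 * 0.0254 = 8.47598 m. 1 parsec = 3.0856776e+16 m, so 8.47598 m = 8.47598 / 3.0856776e+16 = 2.746878e-16 parsec ≈ 2.747e-16 parsec (4 s.f.). Final answer: 2.747e-16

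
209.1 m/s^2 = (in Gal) 2.091e+04. Check: 1 Gal = 0.01 m/s^2, so 209.1 m/s^2 = 209.1 / 0.01 = 20910 Gal ≈ 2.091e+04 Gal (4 s.f.).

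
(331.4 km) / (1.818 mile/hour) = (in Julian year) 0.01292. Check: 1 km = 1000 m, so 331.4 km = 331.4 * 1000 = 331400 m. 1 mile/hour = 0.44704 m/s, so 1.818 mile/hour = 1.818 * 0.44704 = 0.81271872 m/s. Combine: 331400 m / 0.81271872 m/s = 407767.15 s. 1 Julian year = 31557600 s, so 407767.15 s = 407767.15 / 31557600 = 0.012921361 Julian year ≈ 0.01292 Julian year (4 s.f.).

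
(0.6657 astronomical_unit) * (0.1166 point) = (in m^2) 1 astronomical_unit = 1.4959787e+11 m, so 0.6657 astronomical_unit = 0.6657 * 1.4959787e+11 = 9.9587303e+10 m. 1 point = 0.00035277778 m, so 0.1166 point = 0.1166 * 0.00035277778 = 4.1133889e-05 m. Combine: 9.9587303e+10 m * 4.1133889e-05 m = 4096413 m^2. Result: 4096413 m^2 ≈ 4.096e+06 m^2 (4 s.f.). Final answer: 4.096e+06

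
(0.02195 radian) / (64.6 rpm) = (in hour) 9.013e-07. Check: 0.02195 radian = 0.02195 rad. 1 rpm = 0.10471976 rad/s, so 64.6 rpm = 64.6 * 0.10471976 = 6.7648962 rad/s. Combine: 0.02195 rad / 6.7648962 rad/s = 0.0032446913 s. 1 hour = 3600 s, so 0.0032446913 s = 0.0032446913 / 3600 = 9.0130315e-07 hour ≈ 9.013e-07 hour (4 s.f.).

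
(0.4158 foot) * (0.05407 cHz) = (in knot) 1 foot = 0.3048 m, so 0.4158 foot = 0.4158 * 0.3048 = 0.12673584 m. 1 cHz = 0.01 Hz, so 0.05407 cHz = 0.05407 * 0.01 = 0.0005407 Hz. Combine: 0.12673584 m * 0.0005407 Hz = 6.8526069e-05 m/s. 1 knot = 0.51444444 m/s, so 6.8526069e-05 m/s = 6.8526069e-05 / 0.51444444 = 0.00013320402 knot ≈ 0.0001332 knot (4 s.f.). Final answer: 0.0001332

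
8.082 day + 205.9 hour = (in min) 2.399e+04. Check: 1 day = 86400 s, so 8.082 day = 8.082 * 86400 = 698284.8 s. 1 hour = 3600 s, so 205.9 hour = 205.9 * 3600 = 741240 s. Sum: 698284.8 + 741240 = 1439524.8 s. 1 min = 60 s, so 1439524.8 s = 1439524.8 / 60 = 23992.08 min ≈ 2.399e+04 min (4 s.f.).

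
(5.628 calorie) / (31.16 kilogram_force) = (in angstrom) 7.706e+08. Check: 1 calorie = 4.184 J, so 5.628 calorie = 5.628 * 4.184 = 23.547552 J. 1 kilogram_force = 9.80665 N, so 31.16 kilogram_force = 31.16 * 9.80665 = 305.57521 N. Combine: 23.547552 J / 305.57521 N = 0.077059758 m. 1 angstrom = 1e-10 m, so 0.077059758 m = 0.077059758 / 1e-10 = 7.7059758e+08 angstrom ≈ 7.706e+08 angstrom (4 s.f.).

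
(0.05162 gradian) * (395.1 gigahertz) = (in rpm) 3.059e+09. Check: 1 gradian = 0.015707963 rad, so 0.05162 gradian = 0.05162 * 0.015707963 = 0.00081084506 rad. 1 gigahertz = 1e+09 Hz, so 395.1 gigahertz = 395.1 * 1e+09 = 3.951e+11 Hz. Combine: 0.00081084506 rad * 3.951e+11 Hz = 3.2036488e+08 rad/s. 1 rpm = 0.10471976 rad/s, so 3.2036488e+08 rad/s = 3.2036488e+08 / 0.10471976 = 3.0592593e+09 rpm ≈ 3.059e+09 rpm (4 s.f.).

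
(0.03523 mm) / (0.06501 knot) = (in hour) 2.926e-07. Check: 1 mm = 0.001 m, so 0.03523 mm = 0.03523 * 0.001 = 3.523e-05 m. 1 knot = 0.51444444 m/s, so 0.06501 knot = 0.06501 * 0.51444444 = 0.033444033 m/s. Combine: 3.523e-05 m / 0.033444033 m/s = 0.0010534017 s. 1 hour = 3600 s, so 0.0010534017 s = 0.0010534017 / 3600 = 2.9261157e-07 hour ≈ 2.926e-07 hour (4 s.f.).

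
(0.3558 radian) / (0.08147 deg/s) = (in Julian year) 0.3558 radian = 0.3558 rad. 1 deg/s = 0.017453293 rad/s, so 0.08147 deg/s = 0.08147 * 0.017453293 = 0.0014219197 rad/s. Combine: 0.3558 rad / 0.0014219197 rad/s = 250.22509 s. 1 Julian year = 31557600 s, so 250.22509 s = 250.22509 / 31557600 = 7.9291547e-06 Julian year ≈ 7.929e-06 Julian year (4 s.f.). Final answer: 7.929e-06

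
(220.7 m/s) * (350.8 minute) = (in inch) 220.7 m/s is already in m/s. 1 minute = 60 s, so 350.8 minute = 350.8 * 60 = 21048 s. Combine: 220.7 m/s * 21048 s = 4645293.6 m. 1 inch = 0.0254 m, so 4645293.6 m = 4645293.6 / 0.0254 = 1.8288557e+08 inch ≈ 1.829e+08 inch (4 s.f.). Final answer: 1.829e+08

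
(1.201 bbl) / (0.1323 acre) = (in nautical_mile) 1.926e-07. Check: 1 bbl = 0.15898729 m^3, so 1.201 bbl = 1.201 * 0.15898729 = 0.19094374 m^3. 1 acre = 4046.8564 m^2, so 0.1323 acre = 0.1323 * 4046.8564 = 535.3991 m^2. Combine: 0.19094374 m^3 / 535.3991 m^2 = 0.00035663814 m. 1 nautical_mile = 1852 m, so 0.00035663814 m = 0.00035663814 / 1852 = 1.9256919e-07 nautical_mile ≈ 1.926e-07 nautical_mile (4 s.f.).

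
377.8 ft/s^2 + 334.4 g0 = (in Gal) 1 ft/s^2 = 0.3048 m/s^2, so 377.8 ft/s^2 = 377.8 * 0.3048 = 115.15344 m/s^2. 1 g0 = 9.80665 m/s^2, so 334.4 g0 = 334.4 * 9.80665 = 3279.3438 m/s^2. Sum: 115.15344 + 3279.3438 = 3394.4972 m/s^2. 1 Gal = 0.01 m/s^2, so 3394.4972 m/s^2 = 3394.4972 / 0.01 = 339449.72 Gal ≈ 3.394e+05 Gal (4 s.f.). Final answer: 3.394e+05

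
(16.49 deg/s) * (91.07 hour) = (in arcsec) 1.946e+10. Check: 1 deg/s = 0.017453293 rad/s, so 16.49 deg/s = 16.49 * 0.017453293 = 0.28780479 rad/s. 1 hour = 3600 s, so 91.07 hour = 91.07 * 3600 = 327852 s. Combine: 0.28780479 rad/s * 327852 s = 94357.377 rad. 1 arcsec = 4.8481368e-06 rad, so 94357.377 rad = 94357.377 / 4.8481368e-06 = 1.9462606e+10 arcsec ≈ 1.946e+10 arcsec (4 s.f.).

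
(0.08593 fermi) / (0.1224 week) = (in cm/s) 1 fermi = 1e-15 m, so 0.08593 fermi = 0.08593 * 1e-15 = 8.593e-17 m. 1 week = 604800 s, so 0.1224 week = 0.1224 * 604800 = 74027.52 s. Combine: 8.593e-17 m / 74027.52 s = 1.1607845e-21 m/s. 1 cm/s = 0.01 m/s, so 1.1607845e-21 m/s = 1.1607845e-21 / 0.01 = 1.1607845e-19 cm/s ≈ 1.161e-19 cm/s (4 s.f.). Final answer: 1.161e-19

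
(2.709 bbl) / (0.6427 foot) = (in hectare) 0.0002199. Check: 1 bbl = 0.15898729 m^3, so 2.709 bbl = 2.709 * 0.15898729 = 0.43069658 m^3. 1 foot = 0.3048 m, so 0.6427 foot = 0.6427 * 0.3048 = 0.19589496 m. Combine: 0.43069658 m^3 / 0.19589496 m = 2.1986098 m^2. 1 hectare = 10000 m^2, so 2.1986098 m^2 = 2.1986098 / 10000 = 0.00021986098 hectare ≈ 0.0002199 hectare (4 s.f.).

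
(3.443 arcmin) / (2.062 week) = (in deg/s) 1 arcmin = 0.00029088821 rad, so 3.443 arcmin = 3.443 * 0.00029088821 = 0.0010015281 rad. 1 week = 604800 s, so 2.062 week = 2.062 * 604800 = 1247097.6 s. Combine: 0.0010015281 rad / 1247097.6 s = 8.0308719e-10 rad/s. 1 deg/s = 0.017453293 rad/s, so 8.0308719e-10 rad/s = 8.0308719e-10 / 0.017453293 = 4.6013506e-08 deg/s ≈ 4.601e-08 deg/s (4 s.f.). Final answer: 4.601e-08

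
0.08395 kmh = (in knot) 0.04533. Check: 1 kmh = 0.27777778 m/s, so 0.08395 kmh = 0.08395 * 0.27777778 = 0.023319444 m/s. 1 knot = 0.51444444 m/s, so 0.023319444 m/s = 0.023319444 / 0.51444444 = 0.045329374 knot ≈ 0.04533 knot (4 s.f.).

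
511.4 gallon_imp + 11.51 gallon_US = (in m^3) 2.368. Check: 1 gallon_imp = 0.00454609 m^3, so 511.4 gallon_imp = 511.4 * 0.00454609 = 2.3248704 m^3. 1 gallon_US = 0.0037854118 m^3, so 11.51 gallon_US = 11.51 * 0.0037854118 = 0.04357009 m^3. Sum: 2.3248704 + 0.04357009 = 2.3684405 m^3. Result: 2.3684405 m^3 ≈ 2.368 m^3 (4 s.f.).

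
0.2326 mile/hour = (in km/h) 0.3743. Check: 1 mile/hour = 0.44704 m/s, so 0.2326 mile/hour = 0.2326 * 0.44704 = 0.1039815 m/s. 1 km/h = 0.27777778 m/s, so 0.1039815 m/s = 0.1039815 / 0.27777778 = 0.37433341 km/h ≈ 0.3743 km/h (4 s.f.).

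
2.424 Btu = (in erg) 2.557e+10. Check: 1 Btu = 1055.0559 J, so 2.424 Btu = 2.424 * 1055.0559 = 2557.4554 J. 1 erg = 1e-07 J, so 2557.4554 J = 2557.4554 / 1e-07 = 2.5574554e+10 erg ≈ 2.557e+10 erg (4 s.f.).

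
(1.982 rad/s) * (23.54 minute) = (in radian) 1.982 rad/s is already in rad/s. 1 minute = 60 s, so 23.54 minute = 23.54 * 60 = 1412.4 s. Combine: 1.982 rad/s * 1412.4 s = 2799.3768 rad. 2799.3768 rad = 2799.3768 radian ≈ 2799 radian (4 s.f.). Final answer: 2799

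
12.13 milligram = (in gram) 0.01213. Check: 1 milligram = 1e-06 kg, so 12.13 milligram = 12.13 * 1e-06 = 1.213e-05 kg. 1 gram = 0.001 kg, so 1.213e-05 kg = 1.213e-05 / 0.001 = 0.01213 gram.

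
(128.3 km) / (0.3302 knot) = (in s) 1 km = 1000 m, so 128.3 km = 128.3 * 1000 = 128300 m. 1 knot = 0.51444444 m/s, so 0.3302 knot = 0.3302 * 0.51444444 = 0.16986956 m/s. Combine: 128300 m / 0.16986956 m/s = 755285.43 s. Result: 755285.43 s ≈ 7.553e+05 s (4 s.f.). Final answer: 7.553e+05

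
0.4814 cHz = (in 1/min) 0.2888. Check: 1 cHz = 0.01 Hz, so 0.4814 cHz = 0.4814 * 0.01 = 0.004814 Hz. 1 1/min = 0.016666667 Hz, so 0.004814 Hz = 0.004814 / 0.016666667 = 0.28884 1/min ≈ 0.2888 1/min (4 s.f.).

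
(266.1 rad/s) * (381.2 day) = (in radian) 266.1 rad/s is already in rad/s. 1 day = 86400 s, so 381.2 day = 381.2 * 86400 = 32935680 s. Combine: 266.1 rad/s * 32935680 s = 8.7641844e+09 rad. 8.7641844e+09 rad = 8.7641844e+09 radian ≈ 8.764e+09 radian (4 s.f.). Final answer: 8.764e+09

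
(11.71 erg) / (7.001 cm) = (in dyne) 1.673. Check: 1 erg = 1e-07 J, so 11.71 erg = 11.71 * 1e-07 = 1.171e-06 J. 1 cm = 0.01 m, so 7.001 cm = 7.001 * 0.01 = 0.07001 m. Combine: 1.171e-06 J / 0.07001 m = 1.6726182e-05 N. 1 dyne = 1e-05 N, so 1.6726182e-05 N = 1.6726182e-05 / 1e-05 = 1.6726182 dyne ≈ 1.673 dyne (4 s.f.).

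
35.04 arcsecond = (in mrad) 0.1699. Check: 1 arcsecond = 4.8481368e-06 rad, so 35.04 arcsecond = 35.04 * 4.8481368e-06 = 0.00016987871 rad. 1 mrad = 0.001 rad, so 0.00016987871 rad = 0.00016987871 / 0.001 = 0.16987871 mrad ≈ 0.1699 mrad (4 s.f.).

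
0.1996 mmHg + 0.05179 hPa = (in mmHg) 1 mmHg = 133.32237 Pa, so 0.1996 mmHg = 0.1996 * 133.32237 = 26.611145 Pa. 1 hPa = 100 Pa, so 0.05179 hPa = 0.05179 * 100 = 5.179 Pa. Sum: 26.611145 + 5.179 = 31.790145 Pa. 1 mmHg = 133.32237 Pa, so 31.790145 Pa = 31.790145 / 133.32237 = 0.23844569 mmHg ≈ 0.2384 mmHg (4 s.f.). Final answer: 0.2384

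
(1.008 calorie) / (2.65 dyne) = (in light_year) 1 calorie = 4.184 J, so 1.008 calorie = 1.008 * 4.184 = 4.217472 J. 1 dyne = 1e-05 N, so 2.65 dyne = 2.65 * 1e-05 = 2.65e-05 N. Combine: 4.217472 J / 2.65e-05 N = 159149.89 m. 1 light_year = 9.4607305e+15 m, so 159149.89 m = 159149.89 / 9.4607305e+15 = 1.6822156e-11 light_year ≈ 1.682e-11 light_year (4 s.f.). Final answer: 1.682e-11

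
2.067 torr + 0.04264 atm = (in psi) 1 torr = 133.32237 Pa, so 2.067 torr = 2.067 * 133.32237 = 275.57734 Pa. 1 atm = 101325 Pa, so 0.04264 atm = 0.04264 * 101325 = 4320.498 Pa. Sum: 275.57734 + 4320.498 = 4596.0753 Pa. 1 psi = 6894.7573 Pa, so 4596.0753 Pa = 4596.0753 / 6894.7573 = 0.66660437 psi ≈ 0.6666 psi (4 s.f.). Final answer: 0.6666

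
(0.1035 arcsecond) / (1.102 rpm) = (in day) 1 arcsecond = 4.8481368e-06 rad, so 0.1035 arcsecond = 0.1035 * 4.8481368e-06 = 5.0178216e-07 rad. 1 rpm = 0.10471976 rad/s, so 1.102 rpm = 1.102 * 0.10471976 = 0.11540117 rad/s. Combine: 5.0178216e-07 rad / 0.11540117 rad/s = 4.3481549e-06 s. 1 day = 86400 s, so 4.3481549e-06 s = 4.3481549e-06 / 86400 = 5.0325867e-11 day ≈ 5.033e-11 day (4 s.f.). Final answer: 5.033e-11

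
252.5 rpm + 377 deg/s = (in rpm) 315.3. Check: 1 rpm = 0.10471976 rad/s, so 252.5 rpm = 252.5 * 0.10471976 = 26.441738 rad/s. 1 deg/s = 0.017453293 rad/s, so 377 deg/s = 377 * 0.017453293 = 6.5798913 rad/s. Sum: 26.441738 + 6.5798913 = 33.021629 rad/s. 1 rpm = 0.10471976 rad/s, so 33.021629 rad/s = 33.021629 / 0.10471976 = 315.33333 rpm ≈ 315.3 rpm (4 s.f.).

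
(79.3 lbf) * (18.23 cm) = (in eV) 1 lbf = 4.4482216 N, so 79.3 lbf = 79.3 * 4.4482216 = 352.74397 N. 1 cm = 0.01 m, so 18.23 cm = 18.23 * 0.01 = 0.1823 m. Combine: 352.74397 N * 0.1823 m = 64.305226 J. 1 eV = 1.6021766e-19 J, so 64.305226 J = 64.305226 / 1.6021766e-19 = 4.0136165e+20 eV ≈ 4.014e+20 eV (4 s.f.). Final answer: 4.014e+20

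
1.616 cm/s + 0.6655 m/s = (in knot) 1 cm/s = 0.01 m/s, so 1.616 cm/s = 1.616 * 0.01 = 0.01616 m/s. 0.6655 m/s is already in m/s. Sum: 0.01616 + 0.6655 = 0.68166 m/s. 1 knot = 0.51444444 m/s, so 0.68166 m/s = 0.68166 / 0.51444444 = 1.325041 knot ≈ 1.325 knot (4 s.f.). Final answer: 1.325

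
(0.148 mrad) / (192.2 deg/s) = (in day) 5.106e-10. Check: 1 mrad = 0.001 rad, so 0.148 mrad = 0.148 * 0.001 = 0.000148 rad. 1 deg/s = 0.017453293 rad/s, so 192.2 deg/s = 192.2 * 0.017453293 = 3.3545228 rad/s. Combine: 0.000148 rad / 3.3545228 rad/s = 4.4119539e-05 s. 1 day = 86400 s, so 4.4119539e-05 s = 4.4119539e-05 / 86400 = 5.1064281e-10 day ≈ 5.106e-10 day (4 s.f.).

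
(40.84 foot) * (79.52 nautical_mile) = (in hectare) 1 foot = 0.3048 m, so 40.84 foot = 40.84 * 0.3048 = 12.448032 m. 1 nautical_mile = 1852 m, so 79.52 nautical_mile = 79.52 * 1852 = 147271.04 m. Combine: 12.448032 m * 147271.04 m = 1833234.6 m^2. 1 hectare = 10000 m^2, so 1833234.6 m^2 = 1833234.6 / 10000 = 183.32346 hectare ≈ 183.3 hectare (4 s.f.). Final answer: 183.3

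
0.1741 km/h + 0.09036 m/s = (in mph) 0.3103. Check: 1 km/h = 0.27777778 m/s, so 0.1741 km/h = 0.1741 * 0.27777778 = 0.048361111 m/s. 0.09036 m/s is already in m/s. Sum: 0.048361111 + 0.09036 = 0.13872111 m/s. 1 mph = 0.44704 m/s, so 0.13872111 m/s = 0.13872111 / 0.44704 = 0.31031029 mph ≈ 0.3103 mph (4 s.f.).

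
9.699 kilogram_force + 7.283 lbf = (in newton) 127.5. Check: 1 kilogram_force = 9.80665 N, so 9.699 kilogram_force = 9.699 * 9.80665 = 95.114698 N. 1 lbf = 4.4482216 N, so 7.283 lbf = 7.283 * 4.4482216 = 32.396398 N. Sum: 95.114698 + 32.396398 = 127.5111 N. 127.5111 N = 127.5111 newton ≈ 127.5 newton (4 s.f.).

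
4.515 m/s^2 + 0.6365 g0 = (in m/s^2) 10.76. Check: 4.515 m/s^2 is already in m/s^2. 1 g0 = 9.80665 m/s^2, so 0.6365 g0 = 0.6365 * 9.80665 = 6.2419327 m/s^2. Sum: 4.515 + 6.2419327 = 10.756933 m/s^2. Result: 10.756933 m/s^2 ≈ 10.76 m/s^2 (4 s.f.).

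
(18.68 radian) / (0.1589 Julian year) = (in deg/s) 0.0002134. Check: 18.68 radian = 18.68 rad. 1 Julian year = 31557600 s, so 0.1589 Julian year = 0.1589 * 31557600 = 5014502.6 s. Combine: 18.68 rad / 5014502.6 s = 3.725195e-06 rad/s. 1 deg/s = 0.017453293 rad/s, so 3.725195e-06 rad/s = 3.725195e-06 / 0.017453293 = 0.00021343795 deg/s ≈ 0.0002134 deg/s (4 s.f.).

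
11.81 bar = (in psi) 171.3. Check: 1 bar = 100000 Pa, so 11.81 bar = 11.81 * 100000 = 1181000 Pa. 1 psi = 6894.7573 Pa, so 1181000 Pa = 1181000 / 6894.7573 = 171.28957 psi ≈ 171.3 psi (4 s.f.).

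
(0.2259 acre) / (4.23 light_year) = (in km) 2.284e-17. Check: 1 acre = 4046.8564 m^2, so 0.2259 acre = 0.2259 * 4046.8564 = 914.18487 m^2. 1 light_year = 9.4607305e+15 m, so 4.23 light_year = 4.23 * 9.4607305e+15 = 4.001889e+16 m. Combine: 914.18487 m^2 / 4.001889e+16 m = 2.2843834e-14 m. 1 km = 1000 m, so 2.2843834e-14 m = 2.2843834e-14 / 1000 = 2.2843834e-17 km ≈ 2.284e-17 km (4 s.f.).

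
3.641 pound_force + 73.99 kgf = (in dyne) 1 pound_force = 4.4482216 N, so 3.641 pound_force = 3.641 * 4.4482216 = 16.195975 N. 1 kgf = 9.80665 N, so 73.99 kgf = 73.99 * 9.80665 = 725.59403 N. Sum: 16.195975 + 725.59403 = 741.79001 N. 1 dyne = 1e-05 N, so 741.79001 N = 741.79001 / 1e-05 = 74179001 dyne ≈ 7.418e+07 dyne (4 s.f.). Final answer: 7.418e+07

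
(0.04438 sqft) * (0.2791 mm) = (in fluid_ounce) 1 sqft = 0.09290304 m^2, so 0.04438 sqft = 0.04438 * 0.09290304 = 0.0041230369 m^2. 1 mm = 0.001 m, so 0.2791 mm = 0.2791 * 0.001 = 0.0002791 m. Combine: 0.0041230369 m^2 * 0.0002791 m = 1.1507396e-06 m^3. 1 fluid_ounce = 2.957353e-05 m^3, so 1.1507396e-06 m^3 = 1.1507396e-06 / 2.957353e-05 = 0.038911135 fluid_ounce ≈ 0.03891 fluid_ounce (4 s.f.). Final answer: 0.03891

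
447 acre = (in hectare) 180.9. Check: 1 acre = 4046.8564 m^2, so 447 acre = 447 * 4046.8564 = 1808944.8 m^2. 1 hectare = 10000 m^2, so 1808944.8 m^2 = 1808944.8 / 10000 = 180.89448 hectare ≈ 180.9 hectare (4 s.f.).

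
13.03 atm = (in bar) 1 atm = 101325 Pa, so 13.03 atm = 13.03 * 101325 = 1320264.8 Pa. 1 bar = 100000 Pa, so 1320264.8 Pa = 1320264.8 / 100000 = 13.202647 bar ≈ 13.2 bar (4 s.f.). Final answer: 13.2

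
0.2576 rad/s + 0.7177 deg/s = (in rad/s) 0.2701. Check: 0.2576 rad/s is already in rad/s. 1 deg/s = 0.017453293 rad/s, so 0.7177 deg/s = 0.7177 * 0.017453293 = 0.012526228 rad/s. Sum: 0.2576 + 0.012526228 = 0.27012623 rad/s. Result: 0.27012623 rad/s ≈ 0.2701 rad/s (4 s.f.).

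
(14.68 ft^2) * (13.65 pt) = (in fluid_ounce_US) 1 ft^2 = 0.09290304 m^2, so 14.68 ft^2 = 14.68 * 0.09290304 = 1.3638166 m^2. 1 pt = 0.00035277778 m, so 13.65 pt = 13.65 * 0.00035277778 = 0.0048154167 m. Combine: 1.3638166 m^2 * 0.0048154167 m = 0.0065673453 m^3. 1 fluid_ounce_US = 2.957353e-05 m^3, so 0.0065673453 m^3 = 0.0065673453 / 2.957353e-05 = 222.06836 fluid_ounce_US ≈ 222.1 fluid_ounce_US (4 s.f.). Final answer: 222.1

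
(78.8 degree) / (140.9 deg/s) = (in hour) 0.0001554. Check: 1 degree = 0.017453293 rad, so 78.8 degree = 78.8 * 0.017453293 = 1.3753195 rad. 1 deg/s = 0.017453293 rad/s, so 140.9 deg/s = 140.9 * 0.017453293 = 2.4591689 rad/s. Combine: 1.3753195 rad / 2.4591689 rad/s = 0.55926189 s. 1 hour = 3600 s, so 0.55926189 s = 0.55926189 / 3600 = 0.00015535052 hour ≈ 0.0001554 hour (4 s.f.).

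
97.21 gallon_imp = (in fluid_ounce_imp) 1 gallon_imp = 0.00454609 m^3, so 97.21 gallon_imp = 97.21 * 0.00454609 = 0.44192541 m^3. 1 fluid_ounce_imp = 2.8413063e-05 m^3, so 0.44192541 m^3 = 0.44192541 / 2.8413063e-05 = 15553.6 fluid_ounce_imp ≈ 1.555e+04 fluid_ounce_imp (4 s.f.). Final answer: 1.555e+04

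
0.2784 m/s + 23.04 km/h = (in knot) 0.2784 m/s is already in m/s. 1 km/h = 0.27777778 m/s, so 23.04 km/h = 23.04 * 0.27777778 = 6.4 m/s. Sum: 0.2784 + 6.4 = 6.6784 m/s. 1 knot = 0.51444444 m/s, so 6.6784 m/s = 6.6784 / 0.51444444 = 12.981771 knot ≈ 12.98 knot (4 s.f.). Final answer: 12.98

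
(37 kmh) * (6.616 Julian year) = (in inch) 1 kmh = 0.27777778 m/s, so 37 kmh = 37 * 0.27777778 = 10.277778 m/s. 1 Julian year = 31557600 s, so 6.616 Julian year = 6.616 * 31557600 = 2.0878508e+08 s. Combine: 10.277778 m/s * 2.0878508e+08 s = 2.1458467e+09 m. 1 inch = 0.0254 m, so 2.1458467e+09 m = 2.1458467e+09 / 0.0254 = 8.4482152e+10 inch ≈ 8.448e+10 inch (4 s.f.). Final answer: 8.448e+10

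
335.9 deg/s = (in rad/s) 5.863. Check: 1 deg/s = 0.017453293 rad/s, so 335.9 deg/s = 335.9 * 0.017453293 = 5.862561 rad/s. Result: 5.862561 rad/s ≈ 5.863 rad/s (4 s.f.).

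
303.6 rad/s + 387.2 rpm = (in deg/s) 303.6 rad/s is already in rad/s. 1 rpm = 0.10471976 rad/s, so 387.2 rpm = 387.2 * 0.10471976 = 40.547489 rad/s. Sum: 303.6 + 40.547489 = 344.14749 rad/s. 1 deg/s = 0.017453293 rad/s, so 344.14749 rad/s = 344.14749 / 0.017453293 = 19718.199 deg/s ≈ 1.972e+04 deg/s (4 s.f.). Final answer: 1.972e+04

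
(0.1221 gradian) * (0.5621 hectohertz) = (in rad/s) 0.1078. Check: 1 gradian = 0.015707963 rad, so 0.1221 gradian = 0.1221 * 0.015707963 = 0.0019179423 rad. 1 hectohertz = 100 Hz, so 0.5621 hectohertz = 0.5621 * 100 = 56.21 Hz. Combine: 0.0019179423 rad * 56.21 Hz = 0.10780754 rad/s. Result: 0.10780754 rad/s ≈ 0.1078 rad/s (4 s.f.).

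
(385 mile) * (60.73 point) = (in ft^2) 1.429e+05. Check: 1 mile = 1609.344 m, so 385 mile = 385 * 1609.344 = 619597.44 m. 1 point = 0.00035277778 m, so 60.73 point = 60.73 * 0.00035277778 = 0.021424194 m. Combine: 619597.44 m * 0.021424194 m = 13274.376 m^2. 1 ft^2 = 0.09290304 m^2, so 13274.376 m^2 = 13274.376 / 0.09290304 = 142884.19 ft^2 ≈ 1.429e+05 ft^2 (4 s.f.).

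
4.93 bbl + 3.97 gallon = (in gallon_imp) 1 bbl = 0.15898729 m^3, so 4.93 bbl = 4.93 * 0.15898729 = 0.78380736 m^3. 1 gallon = 0.0037854118 m^3, so 3.97 gallon = 3.97 * 0.0037854118 = 0.015028085 m^3. Sum: 0.78380736 + 0.015028085 = 0.79883545 m^3. 1 gallon_imp = 0.00454609 m^3, so 0.79883545 m^3 = 0.79883545 / 0.00454609 = 175.71923 gallon_imp ≈ 175.7 gallon_imp (4 s.f.). Final answer: 175.7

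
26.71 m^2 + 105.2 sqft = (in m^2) 26.71 m^2 is already in m^2. 1 sqft = 0.09290304 m^2, so 105.2 sqft = 105.2 * 0.09290304 = 9.7733998 m^2. Sum: 26.71 + 9.7733998 = 36.4834 m^2. Result: 36.4834 m^2 ≈ 36.48 m^2 (4 s.f.). Final answer: 36.48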